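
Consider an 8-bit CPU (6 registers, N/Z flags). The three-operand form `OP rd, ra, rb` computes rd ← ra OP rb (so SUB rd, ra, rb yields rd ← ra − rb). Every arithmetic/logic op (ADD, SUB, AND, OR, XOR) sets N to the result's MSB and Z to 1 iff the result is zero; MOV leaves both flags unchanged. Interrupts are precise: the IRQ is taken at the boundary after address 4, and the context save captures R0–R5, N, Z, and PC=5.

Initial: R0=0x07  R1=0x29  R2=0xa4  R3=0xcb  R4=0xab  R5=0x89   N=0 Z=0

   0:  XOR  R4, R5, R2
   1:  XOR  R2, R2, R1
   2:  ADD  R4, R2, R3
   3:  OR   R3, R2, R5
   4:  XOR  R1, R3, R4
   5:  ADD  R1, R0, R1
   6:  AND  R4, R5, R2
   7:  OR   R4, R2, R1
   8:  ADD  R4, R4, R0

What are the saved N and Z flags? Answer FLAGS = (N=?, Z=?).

FLAGS = (N=1, Z=0)

after  0: R0=0x07 R1=0x29 R2=0xa4 R3=0xcb R4=0x2d R5=0x89  N=0 Z=0
after  1: R0=0x07 R1=0x29 R2=0x8d R3=0xcb R4=0x2d R5=0x89  N=1 Z=0
after  2: R0=0x07 R1=0x29 R2=0x8d R3=0xcb R4=0x58 R5=0x89  N=0 Z=0
after  3: R0=0x07 R1=0x29 R2=0x8d R3=0x8d R4=0x58 R5=0x89  N=1 Z=0
after  4: R0=0x07 R1=0xd5 R2=0x8d R3=0x8d R4=0x58 R5=0x89  N=1 Z=0
-- IRQ taken; context saved, return-PC = 5 --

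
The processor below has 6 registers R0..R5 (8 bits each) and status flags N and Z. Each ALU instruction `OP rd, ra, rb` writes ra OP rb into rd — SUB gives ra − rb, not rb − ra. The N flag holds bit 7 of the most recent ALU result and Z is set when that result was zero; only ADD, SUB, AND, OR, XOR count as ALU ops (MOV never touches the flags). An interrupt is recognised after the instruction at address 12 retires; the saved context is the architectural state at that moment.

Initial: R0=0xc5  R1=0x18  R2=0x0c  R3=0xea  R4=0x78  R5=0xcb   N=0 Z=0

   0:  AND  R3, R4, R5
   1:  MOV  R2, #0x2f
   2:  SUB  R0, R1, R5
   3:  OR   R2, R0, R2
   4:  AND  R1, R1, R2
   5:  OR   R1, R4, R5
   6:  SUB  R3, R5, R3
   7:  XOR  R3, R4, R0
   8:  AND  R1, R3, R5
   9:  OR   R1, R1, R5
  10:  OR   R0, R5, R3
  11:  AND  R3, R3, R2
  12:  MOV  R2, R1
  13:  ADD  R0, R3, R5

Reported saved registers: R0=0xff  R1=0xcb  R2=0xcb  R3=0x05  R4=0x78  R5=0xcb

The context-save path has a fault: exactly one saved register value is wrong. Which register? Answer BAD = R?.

after  0: R0=0xc5 R1=0x18 R2=0x0c R3=0x48 R4=0x78 R5=0xcb  N=0 Z=0
after  1: R0=0xc5 R1=0x18 R2=0x2f R3=0x48 R4=0x78 R5=0xcb  N=0 Z=0
after  2: R0=0x4d R1=0x18 R2=0x2f R3=0x48 R4=0x78 R5=0xcb  N=0 Z=0
after  3: R0=0x4d R1=0x18 R2=0x6f R3=0x48 R4=0x78 R5=0xcb  N=0 Z=0
after  4: R0=0x4d R1=0x08 R2=0x6f R3=0x48 R4=0x78 R5=0xcb  N=0 Z=0
after  5: R0=0x4d R1=0xfb R2=0x6f R3=0x48 R4=0x78 R5=0xcb  N=1 Z=0
after  6: R0=0x4d R1=0xfb R2=0x6f R3=0x83 R4=0x78 R5=0xcb  N=1 Z=0
after  7: R0=0x4d R1=0xfb R2=0x6f R3=0x35 R4=0x78 R5=0xcb  N=0 Z=0
after  8: R0=0x4d R1=0x01 R2=0x6f R3=0x35 R4=0x78 R5=0xcb  N=0 Z=0
after  9: R0=0x4d R1=0xcb R2=0x6f R3=0x35 R4=0x78 R5=0xcb  N=1 Z=0
after 10: R0=0xff R1=0xcb R2=0x6f R3=0x35 R4=0x78 R5=0xcb  N=1 Z=0
after 11: R0=0xff R1=0xcb R2=0x6f R3=0x25 R4=0x78 R5=0xcb  N=0 Z=0
after 12: R0=0xff R1=0xcb R2=0xcb R3=0x25 R4=0x78 R5=0xcb  N=0 Z=0
-- IRQ taken; context saved, return-PC = 13 --
mismatch: R3: reported 0x05 vs actual 0x25

BAD = R3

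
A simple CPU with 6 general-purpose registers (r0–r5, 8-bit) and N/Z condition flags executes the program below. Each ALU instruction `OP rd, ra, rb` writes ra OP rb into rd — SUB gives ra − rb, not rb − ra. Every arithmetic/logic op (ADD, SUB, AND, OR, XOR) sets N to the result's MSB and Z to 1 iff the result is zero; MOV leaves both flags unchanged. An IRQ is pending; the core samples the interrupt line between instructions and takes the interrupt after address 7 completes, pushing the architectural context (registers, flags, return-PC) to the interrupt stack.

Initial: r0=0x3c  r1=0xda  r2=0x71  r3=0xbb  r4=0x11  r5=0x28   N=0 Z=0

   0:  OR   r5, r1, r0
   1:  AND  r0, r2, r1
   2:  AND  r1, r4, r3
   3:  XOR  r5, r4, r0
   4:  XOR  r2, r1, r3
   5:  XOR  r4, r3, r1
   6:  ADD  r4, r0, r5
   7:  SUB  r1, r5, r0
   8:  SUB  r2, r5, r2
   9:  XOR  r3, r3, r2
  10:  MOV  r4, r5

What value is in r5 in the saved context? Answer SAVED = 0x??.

after  0: r0=0x3c r1=0xda r2=0x71 r3=0xbb r4=0x11 r5=0xfe  N=1 Z=0
after  1: r0=0x50 r1=0xda r2=0x71 r3=0xbb r4=0x11 r5=0xfe  N=0 Z=0
after  2: r0=0x50 r1=0x11 r2=0x71 r3=0xbb r4=0x11 r5=0xfe  N=0 Z=0
after  3: r0=0x50 r1=0x11 r2=0x71 r3=0xbb r4=0x11 r5=0x41  N=0 Z=0
after  4: r0=0x50 r1=0x11 r2=0xaa r3=0xbb r4=0x11 r5=0x41  N=1 Z=0
after  5: r0=0x50 r1=0x11 r2=0xaa r3=0xbb r4=0xaa r5=0x41  N=1 Z=0
after  6: r0=0x50 r1=0x11 r2=0xaa r3=0xbb r4=0x91 r5=0x41  N=1 Z=0
after  7: r0=0x50 r1=0xf1 r2=0xaa r3=0xbb r4=0x91 r5=0x41  N=1 Z=0
-- IRQ taken; context saved, return-PC = 8 --

SAVED = 0x41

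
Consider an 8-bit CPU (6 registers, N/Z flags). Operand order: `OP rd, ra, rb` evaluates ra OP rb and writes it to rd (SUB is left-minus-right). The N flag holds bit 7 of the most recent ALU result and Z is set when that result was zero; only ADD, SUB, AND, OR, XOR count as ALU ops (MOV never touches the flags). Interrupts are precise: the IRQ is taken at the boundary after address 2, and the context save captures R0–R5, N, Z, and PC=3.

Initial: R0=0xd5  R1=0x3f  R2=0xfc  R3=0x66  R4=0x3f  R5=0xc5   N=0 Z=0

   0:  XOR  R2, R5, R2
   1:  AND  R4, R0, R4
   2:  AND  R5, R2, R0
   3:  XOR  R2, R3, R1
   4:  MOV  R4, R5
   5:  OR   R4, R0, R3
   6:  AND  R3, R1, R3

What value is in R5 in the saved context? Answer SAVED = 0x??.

SAVED = 0x11

after  0: R0=0xd5 R1=0x3f R2=0x39 R3=0x66 R4=0x3f R5=0xc5  N=0 Z=0
after  1: R0=0xd5 R1=0x3f R2=0x39 R3=0x66 R4=0x15 R5=0xc5  N=0 Z=0
after  2: R0=0xd5 R1=0x3f R2=0x39 R3=0x66 R4=0x15 R5=0x11  N=0 Z=0
-- IRQ taken; context saved, return-PC = 3 --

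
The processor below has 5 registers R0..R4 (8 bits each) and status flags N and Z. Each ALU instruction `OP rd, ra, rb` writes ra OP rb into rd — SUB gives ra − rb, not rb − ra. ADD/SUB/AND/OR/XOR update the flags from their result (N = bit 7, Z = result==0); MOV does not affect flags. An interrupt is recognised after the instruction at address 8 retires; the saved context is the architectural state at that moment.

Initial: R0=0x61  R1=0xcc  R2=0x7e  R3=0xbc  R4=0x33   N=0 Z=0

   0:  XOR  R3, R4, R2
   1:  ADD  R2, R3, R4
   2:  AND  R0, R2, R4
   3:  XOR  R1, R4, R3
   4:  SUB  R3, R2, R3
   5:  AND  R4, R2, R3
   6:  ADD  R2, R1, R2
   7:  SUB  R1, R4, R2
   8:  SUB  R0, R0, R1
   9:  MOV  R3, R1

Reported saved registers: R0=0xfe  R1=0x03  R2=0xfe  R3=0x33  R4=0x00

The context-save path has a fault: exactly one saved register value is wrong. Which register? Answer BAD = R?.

after  0: R0=0x61 R1=0xcc R2=0x7e R3=0x4d R4=0x33  N=0 Z=0
after  1: R0=0x61 R1=0xcc R2=0x80 R3=0x4d R4=0x33  N=1 Z=0
after  2: R0=0x00 R1=0xcc R2=0x80 R3=0x4d R4=0x33  N=0 Z=1
after  3: R0=0x00 R1=0x7e R2=0x80 R3=0x4d R4=0x33  N=0 Z=0
after  4: R0=0x00 R1=0x7e R2=0x80 R3=0x33 R4=0x33  N=0 Z=0
after  5: R0=0x00 R1=0x7e R2=0x80 R3=0x33 R4=0x00  N=0 Z=1
after  6: R0=0x00 R1=0x7e R2=0xfe R3=0x33 R4=0x00  N=1 Z=0
after  7: R0=0x00 R1=0x02 R2=0xfe R3=0x33 R4=0x00  N=0 Z=0
after  8: R0=0xfe R1=0x02 R2=0xfe R3=0x33 R4=0x00  N=1 Z=0
-- IRQ taken; context saved, return-PC = 9 --
mismatch: R1: reported 0x03 vs actual 0x02

BAD = R1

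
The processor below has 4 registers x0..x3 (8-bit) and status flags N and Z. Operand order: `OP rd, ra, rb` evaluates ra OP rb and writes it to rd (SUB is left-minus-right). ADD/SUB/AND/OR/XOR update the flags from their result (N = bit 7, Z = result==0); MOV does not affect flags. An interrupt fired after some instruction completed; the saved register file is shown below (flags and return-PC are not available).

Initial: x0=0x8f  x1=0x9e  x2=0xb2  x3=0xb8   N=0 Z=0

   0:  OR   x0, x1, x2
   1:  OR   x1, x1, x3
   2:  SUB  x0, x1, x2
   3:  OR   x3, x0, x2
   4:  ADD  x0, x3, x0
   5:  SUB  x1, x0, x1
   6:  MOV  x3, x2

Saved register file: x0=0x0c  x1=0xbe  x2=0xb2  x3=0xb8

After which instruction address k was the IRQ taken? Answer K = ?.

K = 2

after  0: x0=0xbe x1=0x9e x2=0xb2 x3=0xb8  N=1 Z=0
after  1: x0=0xbe x1=0xbe x2=0xb2 x3=0xb8  N=1 Z=0
after  2: x0=0x0c x1=0xbe x2=0xb2 x3=0xb8  N=0 Z=0
-- IRQ taken; context saved, return-PC = 3 --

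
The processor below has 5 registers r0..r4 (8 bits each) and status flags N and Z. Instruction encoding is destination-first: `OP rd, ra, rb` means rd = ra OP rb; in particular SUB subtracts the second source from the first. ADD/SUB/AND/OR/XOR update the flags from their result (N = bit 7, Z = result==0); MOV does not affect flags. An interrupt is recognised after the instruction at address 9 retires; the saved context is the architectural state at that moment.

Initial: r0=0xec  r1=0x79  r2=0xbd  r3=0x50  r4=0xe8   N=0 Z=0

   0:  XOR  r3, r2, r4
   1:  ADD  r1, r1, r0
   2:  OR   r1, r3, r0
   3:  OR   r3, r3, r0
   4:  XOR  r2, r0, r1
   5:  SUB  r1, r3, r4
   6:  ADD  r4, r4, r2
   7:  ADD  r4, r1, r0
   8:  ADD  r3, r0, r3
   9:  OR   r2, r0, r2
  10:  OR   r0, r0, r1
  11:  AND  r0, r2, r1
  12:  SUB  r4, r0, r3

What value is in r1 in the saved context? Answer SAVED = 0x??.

SAVED = 0x15

after  0: r0=0xec r1=0x79 r2=0xbd r3=0x55 r4=0xe8  N=0 Z=0
after  1: r0=0xec r1=0x65 r2=0xbd r3=0x55 r4=0xe8  N=0 Z=0
after  2: r0=0xec r1=0xfd r2=0xbd r3=0x55 r4=0xe8  N=1 Z=0
after  3: r0=0xec r1=0xfd r2=0xbd r3=0xfd r4=0xe8  N=1 Z=0
after  4: r0=0xec r1=0xfd r2=0x11 r3=0xfd r4=0xe8  N=0 Z=0
after  5: r0=0xec r1=0x15 r2=0x11 r3=0xfd r4=0xe8  N=0 Z=0
after  6: r0=0xec r1=0x15 r2=0x11 r3=0xfd r4=0xf9  N=1 Z=0
after  7: r0=0xec r1=0x15 r2=0x11 r3=0xfd r4=0x01  N=0 Z=0
after  8: r0=0xec r1=0x15 r2=0x11 r3=0xe9 r4=0x01  N=1 Z=0
after  9: r0=0xec r1=0x15 r2=0xfd r3=0xe9 r4=0x01  N=1 Z=0
-- IRQ taken; context saved, return-PC = 10 --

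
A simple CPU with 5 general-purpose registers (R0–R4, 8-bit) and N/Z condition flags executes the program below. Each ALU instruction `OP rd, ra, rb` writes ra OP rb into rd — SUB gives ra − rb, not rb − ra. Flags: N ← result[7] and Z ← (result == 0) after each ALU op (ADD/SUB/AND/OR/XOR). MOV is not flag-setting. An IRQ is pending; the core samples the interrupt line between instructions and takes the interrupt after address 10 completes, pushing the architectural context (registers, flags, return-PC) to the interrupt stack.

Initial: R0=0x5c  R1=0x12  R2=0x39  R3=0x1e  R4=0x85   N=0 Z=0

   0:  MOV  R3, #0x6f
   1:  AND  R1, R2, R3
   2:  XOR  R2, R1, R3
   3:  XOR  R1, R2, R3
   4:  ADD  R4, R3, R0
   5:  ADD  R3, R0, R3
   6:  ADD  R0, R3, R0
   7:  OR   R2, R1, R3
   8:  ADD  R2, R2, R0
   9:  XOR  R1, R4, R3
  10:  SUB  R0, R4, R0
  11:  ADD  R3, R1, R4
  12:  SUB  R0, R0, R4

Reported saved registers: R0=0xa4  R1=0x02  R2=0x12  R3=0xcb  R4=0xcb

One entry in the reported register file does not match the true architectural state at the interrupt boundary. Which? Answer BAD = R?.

after  0: R0=0x5c R1=0x12 R2=0x39 R3=0x6f R4=0x85  N=0 Z=0
after  1: R0=0x5c R1=0x29 R2=0x39 R3=0x6f R4=0x85  N=0 Z=0
after  2: R0=0x5c R1=0x29 R2=0x46 R3=0x6f R4=0x85  N=0 Z=0
after  3: R0=0x5c R1=0x29 R2=0x46 R3=0x6f R4=0x85  N=0 Z=0
after  4: R0=0x5c R1=0x29 R2=0x46 R3=0x6f R4=0xcb  N=1 Z=0
after  5: R0=0x5c R1=0x29 R2=0x46 R3=0xcb R4=0xcb  N=1 Z=0
after  6: R0=0x27 R1=0x29 R2=0x46 R3=0xcb R4=0xcb  N=0 Z=0
after  7: R0=0x27 R1=0x29 R2=0xeb R3=0xcb R4=0xcb  N=1 Z=0
after  8: R0=0x27 R1=0x29 R2=0x12 R3=0xcb R4=0xcb  N=0 Z=0
after  9: R0=0x27 R1=0x00 R2=0x12 R3=0xcb R4=0xcb  N=0 Z=1
after 10: R0=0xa4 R1=0x00 R2=0x12 R3=0xcb R4=0xcb  N=1 Z=0
-- IRQ taken; context saved, return-PC = 11 --
mismatch: R1: reported 0x02 vs actual 0x00

BAD = R1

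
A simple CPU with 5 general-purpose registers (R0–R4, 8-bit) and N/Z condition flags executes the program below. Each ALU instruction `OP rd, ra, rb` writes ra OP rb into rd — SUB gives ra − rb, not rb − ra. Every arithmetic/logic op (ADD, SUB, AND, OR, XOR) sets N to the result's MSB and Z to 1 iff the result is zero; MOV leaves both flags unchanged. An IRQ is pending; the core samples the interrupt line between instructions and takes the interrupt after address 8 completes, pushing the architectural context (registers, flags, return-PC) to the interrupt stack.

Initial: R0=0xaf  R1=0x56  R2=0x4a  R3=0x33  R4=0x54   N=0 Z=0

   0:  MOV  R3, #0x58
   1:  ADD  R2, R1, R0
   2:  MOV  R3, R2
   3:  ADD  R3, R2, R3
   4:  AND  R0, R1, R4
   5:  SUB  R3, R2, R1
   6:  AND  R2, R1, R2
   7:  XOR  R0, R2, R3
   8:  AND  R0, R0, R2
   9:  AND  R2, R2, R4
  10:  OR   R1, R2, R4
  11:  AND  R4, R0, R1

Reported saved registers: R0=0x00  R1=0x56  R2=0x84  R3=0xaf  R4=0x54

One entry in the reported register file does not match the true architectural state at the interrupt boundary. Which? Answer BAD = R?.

after  0: R0=0xaf R1=0x56 R2=0x4a R3=0x58 R4=0x54  N=0 Z=0
after  1: R0=0xaf R1=0x56 R2=0x05 R3=0x58 R4=0x54  N=0 Z=0
after  2: R0=0xaf R1=0x56 R2=0x05 R3=0x05 R4=0x54  N=0 Z=0
after  3: R0=0xaf R1=0x56 R2=0x05 R3=0x0a R4=0x54  N=0 Z=0
after  4: R0=0x54 R1=0x56 R2=0x05 R3=0x0a R4=0x54  N=0 Z=0
after  5: R0=0x54 R1=0x56 R2=0x05 R3=0xaf R4=0x54  N=1 Z=0
after  6: R0=0x54 R1=0x56 R2=0x04 R3=0xaf R4=0x54  N=0 Z=0
after  7: R0=0xab R1=0x56 R2=0x04 R3=0xaf R4=0x54  N=1 Z=0
after  8: R0=0x00 R1=0x56 R2=0x04 R3=0xaf R4=0x54  N=0 Z=1
-- IRQ taken; context saved, return-PC = 9 --
mismatch: R2: reported 0x84 vs actual 0x04

BAD = R2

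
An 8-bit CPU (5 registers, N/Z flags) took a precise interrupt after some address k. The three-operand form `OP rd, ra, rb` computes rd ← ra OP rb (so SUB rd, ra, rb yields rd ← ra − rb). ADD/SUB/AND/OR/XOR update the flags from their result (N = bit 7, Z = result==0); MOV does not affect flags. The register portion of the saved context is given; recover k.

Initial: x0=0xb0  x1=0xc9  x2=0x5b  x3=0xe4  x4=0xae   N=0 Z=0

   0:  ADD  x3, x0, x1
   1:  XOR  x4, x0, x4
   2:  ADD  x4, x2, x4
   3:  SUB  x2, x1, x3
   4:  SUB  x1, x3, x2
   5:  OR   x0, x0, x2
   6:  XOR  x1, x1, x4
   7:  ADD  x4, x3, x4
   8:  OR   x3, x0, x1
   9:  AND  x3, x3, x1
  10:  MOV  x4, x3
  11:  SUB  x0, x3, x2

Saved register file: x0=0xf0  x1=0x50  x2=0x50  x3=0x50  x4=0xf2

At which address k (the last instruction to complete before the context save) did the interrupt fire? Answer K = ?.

K = 9

after  0: x0=0xb0 x1=0xc9 x2=0x5b x3=0x79 x4=0xae  N=0 Z=0
after  1: x0=0xb0 x1=0xc9 x2=0x5b x3=0x79 x4=0x1e  N=0 Z=0
after  2: x0=0xb0 x1=0xc9 x2=0x5b x3=0x79 x4=0x79  N=0 Z=0
after  3: x0=0xb0 x1=0xc9 x2=0x50 x3=0x79 x4=0x79  N=0 Z=0
after  4: x0=0xb0 x1=0x29 x2=0x50 x3=0x79 x4=0x79  N=0 Z=0
after  5: x0=0xf0 x1=0x29 x2=0x50 x3=0x79 x4=0x79  N=1 Z=0
after  6: x0=0xf0 x1=0x50 x2=0x50 x3=0x79 x4=0x79  N=0 Z=0
after  7: x0=0xf0 x1=0x50 x2=0x50 x3=0x79 x4=0xf2  N=1 Z=0
after  8: x0=0xf0 x1=0x50 x2=0x50 x3=0xf0 x4=0xf2  N=1 Z=0
after  9: x0=0xf0 x1=0x50 x2=0x50 x3=0x50 x4=0xf2  N=0 Z=0
-- IRQ taken; context saved, return-PC = 10 --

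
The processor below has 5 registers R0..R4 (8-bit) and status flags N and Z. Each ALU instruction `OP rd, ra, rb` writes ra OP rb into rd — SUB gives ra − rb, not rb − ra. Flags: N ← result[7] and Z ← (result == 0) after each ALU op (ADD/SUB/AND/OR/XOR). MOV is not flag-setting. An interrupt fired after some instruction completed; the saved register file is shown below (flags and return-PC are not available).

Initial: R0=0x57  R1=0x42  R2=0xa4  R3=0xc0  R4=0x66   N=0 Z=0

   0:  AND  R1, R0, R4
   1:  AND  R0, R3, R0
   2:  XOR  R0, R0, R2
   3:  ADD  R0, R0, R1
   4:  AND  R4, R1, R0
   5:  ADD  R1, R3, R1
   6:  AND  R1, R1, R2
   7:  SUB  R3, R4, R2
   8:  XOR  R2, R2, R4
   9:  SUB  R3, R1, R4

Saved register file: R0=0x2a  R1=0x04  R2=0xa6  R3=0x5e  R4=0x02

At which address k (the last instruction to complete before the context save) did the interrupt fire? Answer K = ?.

after  0: R0=0x57 R1=0x46 R2=0xa4 R3=0xc0 R4=0x66  N=0 Z=0
after  1: R0=0x40 R1=0x46 R2=0xa4 R3=0xc0 R4=0x66  N=0 Z=0
after  2: R0=0xe4 R1=0x46 R2=0xa4 R3=0xc0 R4=0x66  N=1 Z=0
after  3: R0=0x2a R1=0x46 R2=0xa4 R3=0xc0 R4=0x66  N=0 Z=0
after  4: R0=0x2a R1=0x46 R2=0xa4 R3=0xc0 R4=0x02  N=0 Z=0
after  5: R0=0x2a R1=0x06 R2=0xa4 R3=0xc0 R4=0x02  N=0 Z=0
after  6: R0=0x2a R1=0x04 R2=0xa4 R3=0xc0 R4=0x02  N=0 Z=0
after  7: R0=0x2a R1=0x04 R2=0xa4 R3=0x5e R4=0x02  N=0 Z=0
after  8: R0=0x2a R1=0x04 R2=0xa6 R3=0x5e R4=0x02  N=1 Z=0
-- IRQ taken; context saved, return-PC = 9 --

K = 8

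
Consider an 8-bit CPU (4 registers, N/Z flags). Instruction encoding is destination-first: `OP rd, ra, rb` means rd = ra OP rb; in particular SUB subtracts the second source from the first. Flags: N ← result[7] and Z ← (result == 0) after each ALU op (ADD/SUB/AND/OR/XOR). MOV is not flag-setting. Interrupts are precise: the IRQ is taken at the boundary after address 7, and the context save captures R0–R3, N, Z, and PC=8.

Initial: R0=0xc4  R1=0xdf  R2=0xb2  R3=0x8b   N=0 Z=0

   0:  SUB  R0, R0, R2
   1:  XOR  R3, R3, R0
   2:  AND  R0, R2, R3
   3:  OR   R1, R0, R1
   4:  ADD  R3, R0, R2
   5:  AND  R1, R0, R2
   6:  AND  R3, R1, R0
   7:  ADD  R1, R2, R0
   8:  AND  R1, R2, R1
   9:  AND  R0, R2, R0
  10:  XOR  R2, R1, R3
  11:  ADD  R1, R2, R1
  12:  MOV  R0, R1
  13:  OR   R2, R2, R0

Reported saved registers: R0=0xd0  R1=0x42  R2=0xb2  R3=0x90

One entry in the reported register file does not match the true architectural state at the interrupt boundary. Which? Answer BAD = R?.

BAD = R0

after  0: R0=0x12 R1=0xdf R2=0xb2 R3=0x8b  N=0 Z=0
after  1: R0=0x12 R1=0xdf R2=0xb2 R3=0x99  N=1 Z=0
after  2: R0=0x90 R1=0xdf R2=0xb2 R3=0x99  N=1 Z=0
after  3: R0=0x90 R1=0xdf R2=0xb2 R3=0x99  N=1 Z=0
after  4: R0=0x90 R1=0xdf R2=0xb2 R3=0x42  N=0 Z=0
after  5: R0=0x90 R1=0x90 R2=0xb2 R3=0x42  N=1 Z=0
after  6: R0=0x90 R1=0x90 R2=0xb2 R3=0x90  N=1 Z=0
after  7: R0=0x90 R1=0x42 R2=0xb2 R3=0x90  N=0 Z=0
-- IRQ taken; context saved, return-PC = 8 --
mismatch: R0: reported 0xd0 vs actual 0x90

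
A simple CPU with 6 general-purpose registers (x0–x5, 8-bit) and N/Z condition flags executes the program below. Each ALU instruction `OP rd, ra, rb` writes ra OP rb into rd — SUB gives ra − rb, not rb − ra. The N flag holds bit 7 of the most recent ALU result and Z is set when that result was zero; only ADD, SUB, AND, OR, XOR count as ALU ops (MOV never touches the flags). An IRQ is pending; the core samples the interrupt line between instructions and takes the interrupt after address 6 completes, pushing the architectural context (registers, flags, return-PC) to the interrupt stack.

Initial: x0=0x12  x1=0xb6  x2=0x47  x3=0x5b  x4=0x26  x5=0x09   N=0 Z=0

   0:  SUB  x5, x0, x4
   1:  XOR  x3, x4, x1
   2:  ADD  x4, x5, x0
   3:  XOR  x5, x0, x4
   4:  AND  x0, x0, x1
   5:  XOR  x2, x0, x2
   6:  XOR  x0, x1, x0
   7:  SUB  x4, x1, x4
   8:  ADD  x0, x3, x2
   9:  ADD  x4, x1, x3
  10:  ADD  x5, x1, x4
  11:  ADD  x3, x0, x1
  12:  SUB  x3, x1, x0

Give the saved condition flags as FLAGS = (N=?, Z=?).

FLAGS = (N=1, Z=0)

after  0: x0=0x12 x1=0xb6 x2=0x47 x3=0x5b x4=0x26 x5=0xec  N=1 Z=0
after  1: x0=0x12 x1=0xb6 x2=0x47 x3=0x90 x4=0x26 x5=0xec  N=1 Z=0
after  2: x0=0x12 x1=0xb6 x2=0x47 x3=0x90 x4=0xfe x5=0xec  N=1 Z=0
after  3: x0=0x12 x1=0xb6 x2=0x47 x3=0x90 x4=0xfe x5=0xec  N=1 Z=0
after  4: x0=0x12 x1=0xb6 x2=0x47 x3=0x90 x4=0xfe x5=0xec  N=0 Z=0
after  5: x0=0x12 x1=0xb6 x2=0x55 x3=0x90 x4=0xfe x5=0xec  N=0 Z=0
after  6: x0=0xa4 x1=0xb6 x2=0x55 x3=0x90 x4=0xfe x5=0xec  N=1 Z=0
-- IRQ taken; context saved, return-PC = 7 --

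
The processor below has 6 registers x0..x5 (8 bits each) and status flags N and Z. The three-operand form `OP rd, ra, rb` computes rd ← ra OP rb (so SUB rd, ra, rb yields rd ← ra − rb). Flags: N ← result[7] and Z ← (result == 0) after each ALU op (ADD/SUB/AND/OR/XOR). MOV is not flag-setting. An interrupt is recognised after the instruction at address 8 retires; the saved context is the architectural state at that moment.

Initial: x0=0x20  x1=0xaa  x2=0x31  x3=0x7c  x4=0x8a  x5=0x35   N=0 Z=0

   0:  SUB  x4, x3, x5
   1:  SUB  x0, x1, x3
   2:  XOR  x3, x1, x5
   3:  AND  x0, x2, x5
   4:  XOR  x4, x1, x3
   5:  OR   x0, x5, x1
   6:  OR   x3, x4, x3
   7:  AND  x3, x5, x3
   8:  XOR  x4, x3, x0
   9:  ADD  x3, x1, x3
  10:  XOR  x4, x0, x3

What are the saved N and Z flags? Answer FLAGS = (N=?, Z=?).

after  0: x0=0x20 x1=0xaa x2=0x31 x3=0x7c x4=0x47 x5=0x35  N=0 Z=0
after  1: x0=0x2e x1=0xaa x2=0x31 x3=0x7c x4=0x47 x5=0x35  N=0 Z=0
after  2: x0=0x2e x1=0xaa x2=0x31 x3=0x9f x4=0x47 x5=0x35  N=1 Z=0
after  3: x0=0x31 x1=0xaa x2=0x31 x3=0x9f x4=0x47 x5=0x35  N=0 Z=0
after  4: x0=0x31 x1=0xaa x2=0x31 x3=0x9f x4=0x35 x5=0x35  N=0 Z=0
after  5: x0=0xbf x1=0xaa x2=0x31 x3=0x9f x4=0x35 x5=0x35  N=1 Z=0
after  6: x0=0xbf x1=0xaa x2=0x31 x3=0xbf x4=0x35 x5=0x35  N=1 Z=0
after  7: x0=0xbf x1=0xaa x2=0x31 x3=0x35 x4=0x35 x5=0x35  N=0 Z=0
after  8: x0=0xbf x1=0xaa x2=0x31 x3=0x35 x4=0x8a x5=0x35  N=1 Z=0
-- IRQ taken; context saved, return-PC = 9 --

FLAGS = (N=1, Z=0)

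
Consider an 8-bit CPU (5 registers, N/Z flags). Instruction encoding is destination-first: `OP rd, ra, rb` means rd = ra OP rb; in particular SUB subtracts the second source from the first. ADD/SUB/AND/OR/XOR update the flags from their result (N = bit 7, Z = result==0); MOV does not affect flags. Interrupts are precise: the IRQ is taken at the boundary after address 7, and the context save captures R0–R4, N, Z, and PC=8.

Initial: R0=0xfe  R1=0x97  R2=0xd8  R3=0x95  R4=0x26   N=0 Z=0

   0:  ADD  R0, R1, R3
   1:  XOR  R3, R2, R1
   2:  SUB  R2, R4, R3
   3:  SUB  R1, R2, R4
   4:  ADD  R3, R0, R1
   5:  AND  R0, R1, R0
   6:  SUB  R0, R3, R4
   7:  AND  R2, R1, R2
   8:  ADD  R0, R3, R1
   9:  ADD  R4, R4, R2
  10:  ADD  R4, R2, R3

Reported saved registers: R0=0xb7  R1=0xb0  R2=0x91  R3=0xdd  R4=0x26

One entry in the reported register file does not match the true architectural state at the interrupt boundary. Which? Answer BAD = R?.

BAD = R1

after  0: R0=0x2c R1=0x97 R2=0xd8 R3=0x95 R4=0x26  N=0 Z=0
after  1: R0=0x2c R1=0x97 R2=0xd8 R3=0x4f R4=0x26  N=0 Z=0
after  2: R0=0x2c R1=0x97 R2=0xd7 R3=0x4f R4=0x26  N=1 Z=0
after  3: R0=0x2c R1=0xb1 R2=0xd7 R3=0x4f R4=0x26  N=1 Z=0
after  4: R0=0x2c R1=0xb1 R2=0xd7 R3=0xdd R4=0x26  N=1 Z=0
after  5: R0=0x20 R1=0xb1 R2=0xd7 R3=0xdd R4=0x26  N=0 Z=0
after  6: R0=0xb7 R1=0xb1 R2=0xd7 R3=0xdd R4=0x26  N=1 Z=0
after  7: R0=0xb7 R1=0xb1 R2=0x91 R3=0xdd R4=0x26  N=1 Z=0
-- IRQ taken; context saved, return-PC = 8 --
mismatch: R1: reported 0xb0 vs actual 0xb1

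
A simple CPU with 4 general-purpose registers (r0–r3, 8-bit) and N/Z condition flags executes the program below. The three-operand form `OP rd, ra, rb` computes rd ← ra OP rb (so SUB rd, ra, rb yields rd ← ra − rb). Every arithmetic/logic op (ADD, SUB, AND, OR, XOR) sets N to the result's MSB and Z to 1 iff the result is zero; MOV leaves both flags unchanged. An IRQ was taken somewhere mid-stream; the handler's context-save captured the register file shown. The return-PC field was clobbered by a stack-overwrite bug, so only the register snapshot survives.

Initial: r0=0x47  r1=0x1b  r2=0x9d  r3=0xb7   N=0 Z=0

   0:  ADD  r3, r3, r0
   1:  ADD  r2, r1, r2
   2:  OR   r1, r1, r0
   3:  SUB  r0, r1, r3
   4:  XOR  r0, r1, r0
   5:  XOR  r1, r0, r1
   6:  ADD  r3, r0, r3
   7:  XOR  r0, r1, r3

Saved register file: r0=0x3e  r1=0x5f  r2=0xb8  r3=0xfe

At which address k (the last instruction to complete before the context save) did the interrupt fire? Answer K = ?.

K = 4

after  0: r0=0x47 r1=0x1b r2=0x9d r3=0xfe  N=1 Z=0
after  1: r0=0x47 r1=0x1b r2=0xb8 r3=0xfe  N=1 Z=0
after  2: r0=0x47 r1=0x5f r2=0xb8 r3=0xfe  N=0 Z=0
after  3: r0=0x61 r1=0x5f r2=0xb8 r3=0xfe  N=0 Z=0
after  4: r0=0x3e r1=0x5f r2=0xb8 r3=0xfe  N=0 Z=0
-- IRQ taken; context saved, return-PC = 5 --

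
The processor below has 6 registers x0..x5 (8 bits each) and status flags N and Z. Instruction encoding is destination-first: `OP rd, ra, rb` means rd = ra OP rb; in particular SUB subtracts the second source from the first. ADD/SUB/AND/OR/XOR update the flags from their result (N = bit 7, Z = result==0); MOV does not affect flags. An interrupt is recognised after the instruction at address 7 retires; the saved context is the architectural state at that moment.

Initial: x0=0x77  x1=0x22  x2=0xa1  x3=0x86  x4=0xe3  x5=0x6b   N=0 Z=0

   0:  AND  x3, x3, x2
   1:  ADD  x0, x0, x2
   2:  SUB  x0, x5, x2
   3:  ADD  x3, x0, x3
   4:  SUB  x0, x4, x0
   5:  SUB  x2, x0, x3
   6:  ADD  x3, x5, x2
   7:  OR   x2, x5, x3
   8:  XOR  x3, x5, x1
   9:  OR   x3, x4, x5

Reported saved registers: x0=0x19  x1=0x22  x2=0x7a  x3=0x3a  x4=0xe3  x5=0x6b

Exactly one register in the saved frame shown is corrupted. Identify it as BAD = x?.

after  0: x0=0x77 x1=0x22 x2=0xa1 x3=0x80 x4=0xe3 x5=0x6b  N=1 Z=0
after  1: x0=0x18 x1=0x22 x2=0xa1 x3=0x80 x4=0xe3 x5=0x6b  N=0 Z=0
after  2: x0=0xca x1=0x22 x2=0xa1 x3=0x80 x4=0xe3 x5=0x6b  N=1 Z=0
after  3: x0=0xca x1=0x22 x2=0xa1 x3=0x4a x4=0xe3 x5=0x6b  N=0 Z=0
after  4: x0=0x19 x1=0x22 x2=0xa1 x3=0x4a x4=0xe3 x5=0x6b  N=0 Z=0
after  5: x0=0x19 x1=0x22 x2=0xcf x3=0x4a x4=0xe3 x5=0x6b  N=1 Z=0
after  6: x0=0x19 x1=0x22 x2=0xcf x3=0x3a x4=0xe3 x5=0x6b  N=0 Z=0
after  7: x0=0x19 x1=0x22 x2=0x7b x3=0x3a x4=0xe3 x5=0x6b  N=0 Z=0
-- IRQ taken; context saved, return-PC = 8 --
mismatch: x2: reported 0x7a vs actual 0x7b

BAD = x2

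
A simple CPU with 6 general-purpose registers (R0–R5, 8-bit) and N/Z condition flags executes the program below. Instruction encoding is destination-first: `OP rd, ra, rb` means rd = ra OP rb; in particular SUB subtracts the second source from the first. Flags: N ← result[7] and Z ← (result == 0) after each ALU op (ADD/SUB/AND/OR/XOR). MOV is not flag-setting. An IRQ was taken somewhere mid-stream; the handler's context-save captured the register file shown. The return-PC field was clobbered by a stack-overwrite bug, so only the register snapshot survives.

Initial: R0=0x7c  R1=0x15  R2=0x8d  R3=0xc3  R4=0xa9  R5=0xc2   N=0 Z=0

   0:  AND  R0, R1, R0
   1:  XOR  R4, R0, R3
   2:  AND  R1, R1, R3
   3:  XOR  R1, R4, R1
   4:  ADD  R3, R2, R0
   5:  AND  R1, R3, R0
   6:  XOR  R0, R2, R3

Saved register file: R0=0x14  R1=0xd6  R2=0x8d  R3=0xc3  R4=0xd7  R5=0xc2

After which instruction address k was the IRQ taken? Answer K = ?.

K = 3

after  0: R0=0x14 R1=0x15 R2=0x8d R3=0xc3 R4=0xa9 R5=0xc2  N=0 Z=0
after  1: R0=0x14 R1=0x15 R2=0x8d R3=0xc3 R4=0xd7 R5=0xc2  N=1 Z=0
after  2: R0=0x14 R1=0x01 R2=0x8d R3=0xc3 R4=0xd7 R5=0xc2  N=0 Z=0
after  3: R0=0x14 R1=0xd6 R2=0x8d R3=0xc3 R4=0xd7 R5=0xc2  N=1 Z=0
-- IRQ taken; context saved, return-PC = 4 --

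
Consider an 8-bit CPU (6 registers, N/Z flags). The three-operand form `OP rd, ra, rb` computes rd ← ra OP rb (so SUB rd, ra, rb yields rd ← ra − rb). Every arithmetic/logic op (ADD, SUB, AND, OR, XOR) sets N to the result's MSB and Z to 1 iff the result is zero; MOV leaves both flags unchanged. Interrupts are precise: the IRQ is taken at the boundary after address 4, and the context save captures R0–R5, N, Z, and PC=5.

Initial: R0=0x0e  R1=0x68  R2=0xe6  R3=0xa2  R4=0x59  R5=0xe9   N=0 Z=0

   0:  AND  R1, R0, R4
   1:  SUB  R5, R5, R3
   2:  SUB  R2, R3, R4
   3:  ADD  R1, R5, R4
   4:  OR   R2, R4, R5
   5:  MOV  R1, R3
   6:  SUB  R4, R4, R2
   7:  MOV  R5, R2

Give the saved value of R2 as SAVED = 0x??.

after  0: R0=0x0e R1=0x08 R2=0xe6 R3=0xa2 R4=0x59 R5=0xe9  N=0 Z=0
after  1: R0=0x0e R1=0x08 R2=0xe6 R3=0xa2 R4=0x59 R5=0x47  N=0 Z=0
after  2: R0=0x0e R1=0x08 R2=0x49 R3=0xa2 R4=0x59 R5=0x47  N=0 Z=0
after  3: R0=0x0e R1=0xa0 R2=0x49 R3=0xa2 R4=0x59 R5=0x47  N=1 Z=0
after  4: R0=0x0e R1=0xa0 R2=0x5f R3=0xa2 R4=0x59 R5=0x47  N=0 Z=0
-- IRQ taken; context saved, return-PC = 5 --

SAVED = 0x5f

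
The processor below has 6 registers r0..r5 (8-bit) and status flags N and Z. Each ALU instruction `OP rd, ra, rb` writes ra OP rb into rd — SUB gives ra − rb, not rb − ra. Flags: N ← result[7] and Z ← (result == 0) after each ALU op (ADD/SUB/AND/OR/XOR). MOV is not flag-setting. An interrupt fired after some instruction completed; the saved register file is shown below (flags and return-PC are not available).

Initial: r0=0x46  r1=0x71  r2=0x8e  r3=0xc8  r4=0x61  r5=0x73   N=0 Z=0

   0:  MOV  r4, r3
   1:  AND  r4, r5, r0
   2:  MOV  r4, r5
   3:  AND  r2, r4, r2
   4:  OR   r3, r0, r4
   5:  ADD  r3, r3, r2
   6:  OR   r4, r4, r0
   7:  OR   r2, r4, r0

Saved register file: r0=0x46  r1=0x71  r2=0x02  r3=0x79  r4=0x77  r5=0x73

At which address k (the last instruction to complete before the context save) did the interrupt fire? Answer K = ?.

K = 6

after  0: r0=0x46 r1=0x71 r2=0x8e r3=0xc8 r4=0xc8 r5=0x73  N=0 Z=0
after  1: r0=0x46 r1=0x71 r2=0x8e r3=0xc8 r4=0x42 r5=0x73  N=0 Z=0
after  2: r0=0x46 r1=0x71 r2=0x8e r3=0xc8 r4=0x73 r5=0x73  N=0 Z=0
after  3: r0=0x46 r1=0x71 r2=0x02 r3=0xc8 r4=0x73 r5=0x73  N=0 Z=0
after  4: r0=0x46 r1=0x71 r2=0x02 r3=0x77 r4=0x73 r5=0x73  N=0 Z=0
after  5: r0=0x46 r1=0x71 r2=0x02 r3=0x79 r4=0x73 r5=0x73  N=0 Z=0
after  6: r0=0x46 r1=0x71 r2=0x02 r3=0x79 r4=0x77 r5=0x73  N=0 Z=0
-- IRQ taken; context saved, return-PC = 7 --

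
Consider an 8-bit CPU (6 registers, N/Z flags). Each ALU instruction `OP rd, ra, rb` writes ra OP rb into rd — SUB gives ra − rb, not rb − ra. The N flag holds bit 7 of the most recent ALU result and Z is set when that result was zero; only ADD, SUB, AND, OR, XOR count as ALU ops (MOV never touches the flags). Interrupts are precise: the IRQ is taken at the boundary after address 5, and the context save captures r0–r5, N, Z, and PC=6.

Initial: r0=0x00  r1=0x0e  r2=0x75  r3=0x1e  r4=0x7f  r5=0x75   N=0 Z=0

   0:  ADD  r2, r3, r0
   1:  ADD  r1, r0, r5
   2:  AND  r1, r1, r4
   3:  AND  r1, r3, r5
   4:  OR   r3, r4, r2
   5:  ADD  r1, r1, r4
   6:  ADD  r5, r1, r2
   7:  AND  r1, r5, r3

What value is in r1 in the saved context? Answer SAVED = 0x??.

after  0: r0=0x00 r1=0x0e r2=0x1e r3=0x1e r4=0x7f r5=0x75  N=0 Z=0
after  1: r0=0x00 r1=0x75 r2=0x1e r3=0x1e r4=0x7f r5=0x75  N=0 Z=0
after  2: r0=0x00 r1=0x75 r2=0x1e r3=0x1e r4=0x7f r5=0x75  N=0 Z=0
after  3: r0=0x00 r1=0x14 r2=0x1e r3=0x1e r4=0x7f r5=0x75  N=0 Z=0
after  4: r0=0x00 r1=0x14 r2=0x1e r3=0x7f r4=0x7f r5=0x75  N=0 Z=0
after  5: r0=0x00 r1=0x93 r2=0x1e r3=0x7f r4=0x7f r5=0x75  N=1 Z=0
-- IRQ taken; context saved, return-PC = 6 --

SAVED = 0x93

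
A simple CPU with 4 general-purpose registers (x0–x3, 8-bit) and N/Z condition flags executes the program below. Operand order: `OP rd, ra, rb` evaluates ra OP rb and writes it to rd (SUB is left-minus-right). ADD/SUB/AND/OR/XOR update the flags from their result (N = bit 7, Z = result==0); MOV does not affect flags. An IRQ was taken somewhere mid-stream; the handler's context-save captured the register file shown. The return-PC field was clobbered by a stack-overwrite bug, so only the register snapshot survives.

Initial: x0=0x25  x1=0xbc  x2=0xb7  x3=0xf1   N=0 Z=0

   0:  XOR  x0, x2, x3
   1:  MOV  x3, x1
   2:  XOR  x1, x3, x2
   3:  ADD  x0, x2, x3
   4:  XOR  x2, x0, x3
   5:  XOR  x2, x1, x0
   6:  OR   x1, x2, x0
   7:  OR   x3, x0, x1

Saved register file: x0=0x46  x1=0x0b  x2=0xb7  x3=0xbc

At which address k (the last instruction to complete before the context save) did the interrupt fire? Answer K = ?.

after  0: x0=0x46 x1=0xbc x2=0xb7 x3=0xf1  N=0 Z=0
after  1: x0=0x46 x1=0xbc x2=0xb7 x3=0xbc  N=0 Z=0
after  2: x0=0x46 x1=0x0b x2=0xb7 x3=0xbc  N=0 Z=0
-- IRQ taken; context saved, return-PC = 3 --

K = 2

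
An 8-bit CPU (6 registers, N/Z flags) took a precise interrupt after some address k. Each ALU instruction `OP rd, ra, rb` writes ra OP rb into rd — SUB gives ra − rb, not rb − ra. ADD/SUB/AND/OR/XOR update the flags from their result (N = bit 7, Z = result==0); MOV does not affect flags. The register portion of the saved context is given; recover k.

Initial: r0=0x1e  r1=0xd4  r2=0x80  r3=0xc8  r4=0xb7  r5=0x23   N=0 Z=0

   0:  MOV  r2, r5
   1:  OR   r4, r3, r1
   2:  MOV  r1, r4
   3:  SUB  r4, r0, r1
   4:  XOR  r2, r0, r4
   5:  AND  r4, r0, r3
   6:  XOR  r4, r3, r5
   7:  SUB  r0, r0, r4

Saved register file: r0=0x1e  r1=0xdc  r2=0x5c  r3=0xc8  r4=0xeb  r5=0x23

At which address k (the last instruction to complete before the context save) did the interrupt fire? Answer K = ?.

K = 6

after  0: r0=0x1e r1=0xd4 r2=0x23 r3=0xc8 r4=0xb7 r5=0x23  N=0 Z=0
after  1: r0=0x1e r1=0xd4 r2=0x23 r3=0xc8 r4=0xdc r5=0x23  N=1 Z=0
after  2: r0=0x1e r1=0xdc r2=0x23 r3=0xc8 r4=0xdc r5=0x23  N=1 Z=0
after  3: r0=0x1e r1=0xdc r2=0x23 r3=0xc8 r4=0x42 r5=0x23  N=0 Z=0
after  4: r0=0x1e r1=0xdc r2=0x5c r3=0xc8 r4=0x42 r5=0x23  N=0 Z=0
after  5: r0=0x1e r1=0xdc r2=0x5c r3=0xc8 r4=0x08 r5=0x23  N=0 Z=0
after  6: r0=0x1e r1=0xdc r2=0x5c r3=0xc8 r4=0xeb r5=0x23  N=1 Z=0
-- IRQ taken; context saved, return-PC = 7 --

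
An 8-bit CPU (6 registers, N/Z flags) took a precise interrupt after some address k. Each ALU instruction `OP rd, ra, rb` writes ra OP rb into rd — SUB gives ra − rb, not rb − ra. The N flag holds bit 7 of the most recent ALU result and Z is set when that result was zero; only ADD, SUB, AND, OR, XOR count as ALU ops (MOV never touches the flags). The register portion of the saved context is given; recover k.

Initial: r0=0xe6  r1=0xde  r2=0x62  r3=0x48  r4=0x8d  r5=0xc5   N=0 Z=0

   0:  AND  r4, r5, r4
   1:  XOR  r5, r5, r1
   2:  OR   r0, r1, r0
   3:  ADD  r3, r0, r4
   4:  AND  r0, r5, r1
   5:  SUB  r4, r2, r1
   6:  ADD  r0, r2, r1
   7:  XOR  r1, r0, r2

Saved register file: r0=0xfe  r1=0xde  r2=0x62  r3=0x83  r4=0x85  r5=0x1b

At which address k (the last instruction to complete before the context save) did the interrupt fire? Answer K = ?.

K = 3

after  0: r0=0xe6 r1=0xde r2=0x62 r3=0x48 r4=0x85 r5=0xc5  N=1 Z=0
after  1: r0=0xe6 r1=0xde r2=0x62 r3=0x48 r4=0x85 r5=0x1b  N=0 Z=0
after  2: r0=0xfe r1=0xde r2=0x62 r3=0x48 r4=0x85 r5=0x1b  N=1 Z=0
after  3: r0=0xfe r1=0xde r2=0x62 r3=0x83 r4=0x85 r5=0x1b  N=1 Z=0
-- IRQ taken; context saved, return-PC = 4 --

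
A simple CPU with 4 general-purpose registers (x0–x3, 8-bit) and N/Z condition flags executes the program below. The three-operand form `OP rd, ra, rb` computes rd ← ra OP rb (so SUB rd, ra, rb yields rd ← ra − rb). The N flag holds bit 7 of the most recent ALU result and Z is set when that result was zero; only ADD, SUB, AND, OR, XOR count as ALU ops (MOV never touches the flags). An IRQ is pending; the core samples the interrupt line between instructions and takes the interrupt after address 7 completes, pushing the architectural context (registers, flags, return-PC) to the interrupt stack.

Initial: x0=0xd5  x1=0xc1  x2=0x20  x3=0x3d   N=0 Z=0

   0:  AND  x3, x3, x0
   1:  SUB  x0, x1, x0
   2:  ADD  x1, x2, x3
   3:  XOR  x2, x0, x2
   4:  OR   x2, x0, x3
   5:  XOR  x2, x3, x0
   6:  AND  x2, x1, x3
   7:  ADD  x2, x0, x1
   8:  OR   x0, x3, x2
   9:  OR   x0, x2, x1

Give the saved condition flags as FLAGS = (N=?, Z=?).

FLAGS = (N=0, Z=0)

after  0: x0=0xd5 x1=0xc1 x2=0x20 x3=0x15  N=0 Z=0
after  1: x0=0xec x1=0xc1 x2=0x20 x3=0x15  N=1 Z=0
after  2: x0=0xec x1=0x35 x2=0x20 x3=0x15  N=0 Z=0
after  3: x0=0xec x1=0x35 x2=0xcc x3=0x15  N=1 Z=0
after  4: x0=0xec x1=0x35 x2=0xfd x3=0x15  N=1 Z=0
after  5: x0=0xec x1=0x35 x2=0xf9 x3=0x15  N=1 Z=0
after  6: x0=0xec x1=0x35 x2=0x15 x3=0x15  N=0 Z=0
after  7: x0=0xec x1=0x35 x2=0x21 x3=0x15  N=0 Z=0
-- IRQ taken; context saved, return-PC = 8 --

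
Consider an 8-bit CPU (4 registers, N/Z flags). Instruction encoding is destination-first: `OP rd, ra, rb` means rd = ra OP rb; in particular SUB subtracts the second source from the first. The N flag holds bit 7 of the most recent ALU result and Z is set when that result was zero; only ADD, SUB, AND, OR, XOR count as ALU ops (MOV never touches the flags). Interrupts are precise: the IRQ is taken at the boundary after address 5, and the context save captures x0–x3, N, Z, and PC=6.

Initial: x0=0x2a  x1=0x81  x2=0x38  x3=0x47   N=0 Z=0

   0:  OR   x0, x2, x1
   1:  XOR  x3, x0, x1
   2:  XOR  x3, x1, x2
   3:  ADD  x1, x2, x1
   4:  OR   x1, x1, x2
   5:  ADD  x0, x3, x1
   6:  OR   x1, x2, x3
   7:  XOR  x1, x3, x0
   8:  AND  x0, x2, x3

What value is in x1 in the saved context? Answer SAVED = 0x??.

SAVED = 0xb9

after  0: x0=0xb9 x1=0x81 x2=0x38 x3=0x47  N=1 Z=0
after  1: x0=0xb9 x1=0x81 x2=0x38 x3=0x38  N=0 Z=0
after  2: x0=0xb9 x1=0x81 x2=0x38 x3=0xb9  N=1 Z=0
after  3: x0=0xb9 x1=0xb9 x2=0x38 x3=0xb9  N=1 Z=0
after  4: x0=0xb9 x1=0xb9 x2=0x38 x3=0xb9  N=1 Z=0
after  5: x0=0x72 x1=0xb9 x2=0x38 x3=0xb9  N=0 Z=0
-- IRQ taken; context saved, return-PC = 6 --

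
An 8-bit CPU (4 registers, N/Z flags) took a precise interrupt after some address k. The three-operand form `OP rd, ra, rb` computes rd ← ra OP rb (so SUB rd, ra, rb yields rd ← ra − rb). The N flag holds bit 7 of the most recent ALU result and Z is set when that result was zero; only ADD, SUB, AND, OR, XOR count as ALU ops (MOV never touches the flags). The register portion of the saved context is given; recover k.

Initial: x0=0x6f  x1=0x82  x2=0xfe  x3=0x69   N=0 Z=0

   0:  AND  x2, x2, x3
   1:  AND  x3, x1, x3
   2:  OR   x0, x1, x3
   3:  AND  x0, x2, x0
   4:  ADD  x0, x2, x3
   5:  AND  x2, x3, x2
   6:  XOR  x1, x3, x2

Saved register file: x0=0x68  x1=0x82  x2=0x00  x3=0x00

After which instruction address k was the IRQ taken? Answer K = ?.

after  0: x0=0x6f x1=0x82 x2=0x68 x3=0x69  N=0 Z=0
after  1: x0=0x6f x1=0x82 x2=0x68 x3=0x00  N=0 Z=1
after  2: x0=0x82 x1=0x82 x2=0x68 x3=0x00  N=1 Z=0
after  3: x0=0x00 x1=0x82 x2=0x68 x3=0x00  N=0 Z=1
after  4: x0=0x68 x1=0x82 x2=0x68 x3=0x00  N=0 Z=0
after  5: x0=0x68 x1=0x82 x2=0x00 x3=0x00  N=0 Z=1
-- IRQ taken; context saved, return-PC = 6 --

K = 5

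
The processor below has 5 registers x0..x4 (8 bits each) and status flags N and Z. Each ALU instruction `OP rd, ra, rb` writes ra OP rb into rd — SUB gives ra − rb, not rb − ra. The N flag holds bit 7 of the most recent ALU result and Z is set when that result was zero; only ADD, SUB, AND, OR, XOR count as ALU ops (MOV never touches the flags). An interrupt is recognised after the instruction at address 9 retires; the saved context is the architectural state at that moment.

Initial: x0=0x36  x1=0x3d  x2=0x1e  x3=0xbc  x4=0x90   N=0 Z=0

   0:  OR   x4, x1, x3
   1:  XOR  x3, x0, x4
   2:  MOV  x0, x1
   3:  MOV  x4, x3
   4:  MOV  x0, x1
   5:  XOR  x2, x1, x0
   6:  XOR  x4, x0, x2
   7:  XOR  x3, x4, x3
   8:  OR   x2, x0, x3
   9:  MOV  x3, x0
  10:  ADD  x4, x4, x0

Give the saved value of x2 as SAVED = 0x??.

after  0: x0=0x36 x1=0x3d x2=0x1e x3=0xbc x4=0xbd  N=1 Z=0
after  1: x0=0x36 x1=0x3d x2=0x1e x3=0x8b x4=0xbd  N=1 Z=0
after  2: x0=0x3d x1=0x3d x2=0x1e x3=0x8b x4=0xbd  N=1 Z=0
after  3: x0=0x3d x1=0x3d x2=0x1e x3=0x8b x4=0x8b  N=1 Z=0
after  4: x0=0x3d x1=0x3d x2=0x1e x3=0x8b x4=0x8b  N=1 Z=0
after  5: x0=0x3d x1=0x3d x2=0x00 x3=0x8b x4=0x8b  N=0 Z=1
after  6: x0=0x3d x1=0x3d x2=0x00 x3=0x8b x4=0x3d  N=0 Z=0
after  7: x0=0x3d x1=0x3d x2=0x00 x3=0xb6 x4=0x3d  N=1 Z=0
after  8: x0=0x3d x1=0x3d x2=0xbf x3=0xb6 x4=0x3d  N=1 Z=0
after  9: x0=0x3d x1=0x3d x2=0xbf x3=0x3d x4=0x3d  N=1 Z=0
-- IRQ taken; context saved, return-PC = 10 --

SAVED = 0xbf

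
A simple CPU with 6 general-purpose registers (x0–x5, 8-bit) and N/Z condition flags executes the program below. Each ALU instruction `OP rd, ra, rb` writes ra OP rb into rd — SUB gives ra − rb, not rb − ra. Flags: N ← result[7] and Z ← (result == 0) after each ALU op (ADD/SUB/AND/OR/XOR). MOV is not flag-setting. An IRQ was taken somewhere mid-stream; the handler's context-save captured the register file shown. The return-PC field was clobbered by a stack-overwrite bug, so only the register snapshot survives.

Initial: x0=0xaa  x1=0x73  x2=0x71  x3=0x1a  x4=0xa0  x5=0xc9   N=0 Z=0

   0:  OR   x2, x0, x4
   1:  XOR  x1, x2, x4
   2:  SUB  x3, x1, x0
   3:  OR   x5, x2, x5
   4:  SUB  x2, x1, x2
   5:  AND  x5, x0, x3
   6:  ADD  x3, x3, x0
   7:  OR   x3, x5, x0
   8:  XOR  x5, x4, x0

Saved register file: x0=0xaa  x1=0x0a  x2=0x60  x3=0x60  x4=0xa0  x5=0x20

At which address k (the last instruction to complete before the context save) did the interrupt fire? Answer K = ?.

after  0: x0=0xaa x1=0x73 x2=0xaa x3=0x1a x4=0xa0 x5=0xc9  N=1 Z=0
after  1: x0=0xaa x1=0x0a x2=0xaa x3=0x1a x4=0xa0 x5=0xc9  N=0 Z=0
after  2: x0=0xaa x1=0x0a x2=0xaa x3=0x60 x4=0xa0 x5=0xc9  N=0 Z=0
after  3: x0=0xaa x1=0x0a x2=0xaa x3=0x60 x4=0xa0 x5=0xeb  N=1 Z=0
after  4: x0=0xaa x1=0x0a x2=0x60 x3=0x60 x4=0xa0 x5=0xeb  N=0 Z=0
after  5: x0=0xaa x1=0x0a x2=0x60 x3=0x60 x4=0xa0 x5=0x20  N=0 Z=0
-- IRQ taken; context saved, return-PC = 6 --

K = 5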